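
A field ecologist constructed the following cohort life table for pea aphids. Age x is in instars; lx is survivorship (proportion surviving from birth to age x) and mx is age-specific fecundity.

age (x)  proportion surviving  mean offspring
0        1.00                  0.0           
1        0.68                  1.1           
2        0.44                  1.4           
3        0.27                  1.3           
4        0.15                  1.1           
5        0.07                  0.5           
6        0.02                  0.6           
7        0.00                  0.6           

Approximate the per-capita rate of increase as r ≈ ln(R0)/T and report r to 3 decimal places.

0.321

R0 = Σ lx·mx = 0 + 0.748 + 0.616 + 0.351 + 0.165 + 0.035 + 0.012 + 0 = 1.927
Σ x·lx·mx = 3.94; T = 3.94/1.927 = 2.04463…
r ≈ ln(R0)/T = ln(1.927)/2.04463… = 0.32082… → 0.321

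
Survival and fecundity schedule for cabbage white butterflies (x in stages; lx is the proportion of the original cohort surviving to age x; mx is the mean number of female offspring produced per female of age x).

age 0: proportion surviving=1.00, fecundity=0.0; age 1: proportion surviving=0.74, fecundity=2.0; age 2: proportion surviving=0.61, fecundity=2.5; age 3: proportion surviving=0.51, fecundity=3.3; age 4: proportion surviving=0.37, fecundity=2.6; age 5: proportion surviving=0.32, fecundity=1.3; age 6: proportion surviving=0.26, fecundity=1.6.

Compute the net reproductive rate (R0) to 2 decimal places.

lx·mx by age: 0, 1.48, 1.525, 1.683, 0.962, 0.416, 0.416
R0 = Σ lx·mx = 6.482 → 6.48

6.48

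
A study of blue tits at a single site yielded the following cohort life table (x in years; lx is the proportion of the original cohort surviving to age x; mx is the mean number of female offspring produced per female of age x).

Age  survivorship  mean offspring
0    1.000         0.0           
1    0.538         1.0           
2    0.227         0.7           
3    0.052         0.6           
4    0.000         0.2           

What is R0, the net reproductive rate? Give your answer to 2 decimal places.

0.73

lx·mx by age: 0, 0.538, 0.1589, 0.0312, 0
R0 = Σ lx·mx = 0.7281 → 0.73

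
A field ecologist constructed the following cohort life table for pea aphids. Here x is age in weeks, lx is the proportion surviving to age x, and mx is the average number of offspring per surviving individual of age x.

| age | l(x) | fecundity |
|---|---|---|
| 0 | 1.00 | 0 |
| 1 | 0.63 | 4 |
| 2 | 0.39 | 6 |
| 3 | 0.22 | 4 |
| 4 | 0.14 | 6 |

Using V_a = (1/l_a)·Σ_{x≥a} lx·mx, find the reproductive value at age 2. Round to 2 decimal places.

lx·mx for x ≥ 2: 2.34, 0.88, 0.84 → sum = 4.06
V_2 = 4.06 / l_2 = 4.06 / 0.39 = 10.410256… → 10.41

10.41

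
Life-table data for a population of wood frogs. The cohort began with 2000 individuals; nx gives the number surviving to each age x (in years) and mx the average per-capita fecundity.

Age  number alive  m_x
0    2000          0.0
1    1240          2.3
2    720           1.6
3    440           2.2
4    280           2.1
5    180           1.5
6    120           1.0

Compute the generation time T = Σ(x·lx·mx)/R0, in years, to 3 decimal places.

2.098

lx = nx/n0 = nx/2000: 1, 0.62, 0.36, 0.22, 0.14, 0.09, 0.06
lx·mx: 0, 1.426, 0.576, 0.484, 0.294, 0.135, 0.06 → R0 = 2.975
x·lx·mx: 0, 1.426, 1.152, 1.452, 1.176, 0.675, 0.36 → Σ = 6.241
T = 6.241 / 2.975 = 2.097815… → 2.098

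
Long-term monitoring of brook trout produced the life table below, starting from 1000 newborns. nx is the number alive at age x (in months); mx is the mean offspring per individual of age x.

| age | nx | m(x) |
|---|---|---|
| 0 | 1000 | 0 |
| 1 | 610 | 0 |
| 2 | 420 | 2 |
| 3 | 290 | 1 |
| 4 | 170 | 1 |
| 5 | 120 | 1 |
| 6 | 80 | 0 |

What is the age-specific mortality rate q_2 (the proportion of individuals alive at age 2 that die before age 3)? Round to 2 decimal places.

0.31

lx = nx/n0 = nx/1000: 1, 0.61, 0.42, 0.29, 0.17, 0.12, 0.08
q_2 = (l_2 − l_3) / l_2 = (0.42 − 0.29) / 0.42
     = 0.13 / 0.42 = 0.309524… → 0.31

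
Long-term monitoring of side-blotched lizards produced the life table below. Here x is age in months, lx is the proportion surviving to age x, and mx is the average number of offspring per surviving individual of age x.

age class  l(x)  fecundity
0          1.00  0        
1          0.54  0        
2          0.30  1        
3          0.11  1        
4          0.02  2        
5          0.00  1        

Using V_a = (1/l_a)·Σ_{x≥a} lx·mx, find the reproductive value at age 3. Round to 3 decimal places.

1.364

lx·mx for x ≥ 3: 0.11, 0.04, 0 → sum = 0.15
V_3 = 0.15 / l_3 = 0.15 / 0.11 = 1.363636… → 1.364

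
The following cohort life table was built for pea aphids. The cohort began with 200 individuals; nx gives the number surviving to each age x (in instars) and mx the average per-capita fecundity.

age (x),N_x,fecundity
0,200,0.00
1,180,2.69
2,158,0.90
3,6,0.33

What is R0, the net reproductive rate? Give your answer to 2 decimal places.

3.14

lx = nx/n0 = nx/200: 1, 0.9, 0.79, 0.03
lx·mx by age: 0, 2.421, 0.711, 0.0099
R0 = Σ lx·mx = 3.1419 → 3.14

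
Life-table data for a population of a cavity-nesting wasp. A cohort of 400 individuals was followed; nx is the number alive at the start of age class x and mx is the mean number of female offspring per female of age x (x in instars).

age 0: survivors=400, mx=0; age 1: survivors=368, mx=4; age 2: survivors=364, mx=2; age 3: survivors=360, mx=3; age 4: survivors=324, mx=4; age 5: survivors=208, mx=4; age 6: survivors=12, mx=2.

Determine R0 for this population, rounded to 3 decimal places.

13.580

lx = nx/n0 = nx/400: 1, 0.92, 0.91, 0.9, 0.81, 0.52, 0.03
lx·mx by age: 0, 3.68, 1.82, 2.7, 3.24, 2.08, 0.06
R0 = Σ lx·mx = 13.58 → 13.580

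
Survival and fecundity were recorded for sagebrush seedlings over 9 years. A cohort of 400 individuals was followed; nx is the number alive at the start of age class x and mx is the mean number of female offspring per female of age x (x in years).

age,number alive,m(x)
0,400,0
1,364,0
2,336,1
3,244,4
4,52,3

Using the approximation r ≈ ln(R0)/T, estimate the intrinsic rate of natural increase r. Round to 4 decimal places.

lx = nx/n0 = nx/400: 1, 0.91, 0.84, 0.61, 0.13
R0 = Σ lx·mx = 0 + 0 + 0.84 + 2.44 + 0.39 = 3.67
Σ x·lx·mx = 10.56; T = 10.56/3.67 = 2.87738…
r ≈ ln(R0)/T = ln(3.67)/2.87738… = 0.451866… → 0.4519

0.4519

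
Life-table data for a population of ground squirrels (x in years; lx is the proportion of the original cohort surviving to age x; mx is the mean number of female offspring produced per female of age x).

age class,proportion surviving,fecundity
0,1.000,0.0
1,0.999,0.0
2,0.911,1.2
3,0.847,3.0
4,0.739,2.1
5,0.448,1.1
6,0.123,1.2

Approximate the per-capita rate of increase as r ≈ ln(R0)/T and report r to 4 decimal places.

R0 = Σ lx·mx = 0 + 0 + 1.0932 + 2.541 + 1.5519 + 0.4928 + 0.1476 = 5.8265
Σ x·lx·mx = 19.3666; T = 19.3666/5.8265 = 3.32388…
r ≈ ln(R0)/T = ln(5.8265)/3.32388… = 0.530228… → 0.5302

0.5302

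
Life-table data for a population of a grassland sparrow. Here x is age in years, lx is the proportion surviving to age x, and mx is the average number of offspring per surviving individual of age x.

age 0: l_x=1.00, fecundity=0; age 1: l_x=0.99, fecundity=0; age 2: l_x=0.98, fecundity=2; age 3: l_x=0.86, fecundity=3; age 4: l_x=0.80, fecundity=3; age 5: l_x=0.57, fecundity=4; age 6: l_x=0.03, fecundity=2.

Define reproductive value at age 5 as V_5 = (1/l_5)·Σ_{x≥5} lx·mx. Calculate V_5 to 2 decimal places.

lx·mx for x ≥ 5: 2.28, 0.06 → sum = 2.34
V_5 = 2.34 / l_5 = 2.34 / 0.57 = 4.105263… → 4.11

4.11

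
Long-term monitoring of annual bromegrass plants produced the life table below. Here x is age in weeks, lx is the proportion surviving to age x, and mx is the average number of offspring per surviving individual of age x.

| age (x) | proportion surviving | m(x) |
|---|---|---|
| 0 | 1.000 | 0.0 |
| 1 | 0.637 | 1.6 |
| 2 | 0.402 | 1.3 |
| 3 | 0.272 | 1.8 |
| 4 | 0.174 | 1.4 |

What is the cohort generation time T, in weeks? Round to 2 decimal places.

lx·mx: 0, 1.0192, 0.5226, 0.4896, 0.2436 → R0 = 2.275
x·lx·mx: 0, 1.0192, 1.0452, 1.4688, 0.9744 → Σ = 4.5076
T = 4.5076 / 2.275 = 1.981363… → 1.98

1.98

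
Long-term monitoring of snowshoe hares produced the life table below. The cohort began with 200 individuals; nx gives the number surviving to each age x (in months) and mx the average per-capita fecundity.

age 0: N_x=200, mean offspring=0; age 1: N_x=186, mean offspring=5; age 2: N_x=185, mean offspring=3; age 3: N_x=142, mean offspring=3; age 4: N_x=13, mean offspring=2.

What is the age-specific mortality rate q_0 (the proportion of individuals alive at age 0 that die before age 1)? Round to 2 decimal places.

0.07

lx = nx/n0 = nx/200: 1, 0.93, 0.925, 0.71, 0.065
q_0 = (l_0 − l_1) / l_0 = (1 − 0.93) / 1
     = 0.07 / 1 = 0.07 → 0.07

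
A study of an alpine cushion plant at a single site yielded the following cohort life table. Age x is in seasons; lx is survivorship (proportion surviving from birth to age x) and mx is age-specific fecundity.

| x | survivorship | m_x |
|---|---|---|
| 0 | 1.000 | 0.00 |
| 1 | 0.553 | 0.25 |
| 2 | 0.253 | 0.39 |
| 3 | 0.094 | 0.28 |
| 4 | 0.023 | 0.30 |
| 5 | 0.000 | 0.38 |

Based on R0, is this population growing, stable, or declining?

R0 = Σ lx·mx = 0 + 0.13825 + 0.09867 + 0.02632 + 0.0069 + 0 = 0.27014
R0 < 1, so the population is declining.

declining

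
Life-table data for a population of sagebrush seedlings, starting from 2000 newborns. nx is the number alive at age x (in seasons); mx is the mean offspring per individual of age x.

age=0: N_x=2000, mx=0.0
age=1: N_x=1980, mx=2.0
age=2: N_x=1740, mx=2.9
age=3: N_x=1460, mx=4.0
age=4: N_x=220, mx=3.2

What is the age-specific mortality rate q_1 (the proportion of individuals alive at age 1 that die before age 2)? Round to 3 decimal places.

0.121

lx = nx/n0 = nx/2000: 1, 0.99, 0.87, 0.73, 0.11
q_1 = (l_1 − l_2) / l_1 = (0.99 − 0.87) / 0.99
     = 0.12 / 0.99 = 0.121212… → 0.121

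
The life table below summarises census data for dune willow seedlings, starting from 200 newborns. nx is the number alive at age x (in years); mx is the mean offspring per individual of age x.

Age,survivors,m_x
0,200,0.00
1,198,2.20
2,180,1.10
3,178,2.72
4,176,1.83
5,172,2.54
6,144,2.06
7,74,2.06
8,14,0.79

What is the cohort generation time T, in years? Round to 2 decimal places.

3.72

lx = nx/n0 = nx/200: 1, 0.99, 0.9, 0.89, 0.88, 0.86, 0.72, 0.37, 0.07
lx·mx: 0, 2.178, 0.99, 2.4208, 1.6104, 2.1844, 1.4832, 0.7622, 0.0553 → R0 = 11.6843
x·lx·mx: 0, 2.178, 1.98, 7.2624, 6.4416, 10.922, 8.8992, 5.3354, 0.4424 → Σ = 43.461
T = 43.461 / 11.6843 = 3.719607… → 3.72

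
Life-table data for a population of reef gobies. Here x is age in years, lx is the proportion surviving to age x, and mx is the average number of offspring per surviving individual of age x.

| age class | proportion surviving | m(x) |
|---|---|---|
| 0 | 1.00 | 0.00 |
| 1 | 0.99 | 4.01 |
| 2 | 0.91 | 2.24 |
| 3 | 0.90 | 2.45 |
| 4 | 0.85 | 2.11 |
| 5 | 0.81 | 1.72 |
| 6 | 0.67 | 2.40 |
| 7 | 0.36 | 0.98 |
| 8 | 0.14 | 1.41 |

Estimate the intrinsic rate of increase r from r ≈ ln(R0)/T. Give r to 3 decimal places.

R0 = Σ lx·mx = 0 + 3.9699 + 2.0384 + 2.205 + 1.7935 + 1.3932 + 1.608 + 0.3528 + 0.1974 = 13.5582
Σ x·lx·mx = 42.4985; T = 42.4985/13.5582 = 3.13452…
r ≈ ln(R0)/T = ln(13.5582)/3.13452… = 0.8317… → 0.832

0.832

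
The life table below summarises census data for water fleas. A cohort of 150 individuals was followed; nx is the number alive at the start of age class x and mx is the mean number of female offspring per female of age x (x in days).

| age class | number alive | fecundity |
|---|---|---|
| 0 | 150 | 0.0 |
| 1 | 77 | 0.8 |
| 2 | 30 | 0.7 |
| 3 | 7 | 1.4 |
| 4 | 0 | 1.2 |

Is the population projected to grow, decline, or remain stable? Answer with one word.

lx = nx/n0 = nx/150: 1, 0.51333…, 0.2, 0.04667…, 0
R0 = Σ lx·mx = 0 + 0.410667… + 0.14 + 0.065333… + 0 = 0.616…
R0 < 1, so the population is declining.

declining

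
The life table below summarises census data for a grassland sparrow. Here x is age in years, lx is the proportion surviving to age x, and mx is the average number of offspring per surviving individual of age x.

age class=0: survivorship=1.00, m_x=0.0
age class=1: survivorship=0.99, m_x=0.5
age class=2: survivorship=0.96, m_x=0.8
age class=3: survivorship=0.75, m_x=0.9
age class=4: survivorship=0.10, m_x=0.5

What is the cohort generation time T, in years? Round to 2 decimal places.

2.14

lx·mx: 0, 0.495, 0.768, 0.675, 0.05 → R0 = 1.988
x·lx·mx: 0, 0.495, 1.536, 2.025, 0.2 → Σ = 4.256
T = 4.256 / 1.988 = 2.140845… → 2.14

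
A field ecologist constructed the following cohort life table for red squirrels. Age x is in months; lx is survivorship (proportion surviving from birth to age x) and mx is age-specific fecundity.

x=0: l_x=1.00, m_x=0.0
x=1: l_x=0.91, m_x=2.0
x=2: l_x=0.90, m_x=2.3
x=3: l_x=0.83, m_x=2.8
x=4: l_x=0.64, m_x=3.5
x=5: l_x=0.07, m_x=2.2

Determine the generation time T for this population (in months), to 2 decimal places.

2.63

lx·mx: 0, 1.82, 2.07, 2.324, 2.24, 0.154 → R0 = 8.608
x·lx·mx: 0, 1.82, 4.14, 6.972, 8.96, 0.77 → Σ = 22.662
T = 22.662 / 8.608 = 2.632667… → 2.63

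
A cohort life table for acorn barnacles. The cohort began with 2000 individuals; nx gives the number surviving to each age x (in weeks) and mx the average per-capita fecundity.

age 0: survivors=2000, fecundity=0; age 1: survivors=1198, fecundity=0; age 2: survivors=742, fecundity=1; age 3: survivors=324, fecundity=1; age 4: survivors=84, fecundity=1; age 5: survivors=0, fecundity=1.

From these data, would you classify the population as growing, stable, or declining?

lx = nx/n0 = nx/2000: 1, 0.599, 0.371, 0.162, 0.042, 0
R0 = Σ lx·mx = 0 + 0 + 0.371 + 0.162 + 0.042 + 0 = 0.575
R0 < 1, so the population is declining.

declining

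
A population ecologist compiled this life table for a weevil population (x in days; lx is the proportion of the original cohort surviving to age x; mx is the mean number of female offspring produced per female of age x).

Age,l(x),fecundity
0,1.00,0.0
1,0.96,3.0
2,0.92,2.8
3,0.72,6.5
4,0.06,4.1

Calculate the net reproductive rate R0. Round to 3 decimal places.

10.382

lx·mx by age: 0, 2.88, 2.576, 4.68, 0.246
R0 = Σ lx·mx = 10.382 → 10.382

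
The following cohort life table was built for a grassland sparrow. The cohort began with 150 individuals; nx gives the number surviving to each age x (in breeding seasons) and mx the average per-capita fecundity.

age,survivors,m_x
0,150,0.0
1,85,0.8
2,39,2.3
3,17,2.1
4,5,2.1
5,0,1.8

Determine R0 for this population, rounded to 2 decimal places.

lx = nx/n0 = nx/150: 1, 0.56667…, 0.26, 0.11333…, 0.03333…, 0
lx·mx by age: 0, 0.453333…, 0.598, 0.238…, 0.07…, 0
R0 = Σ lx·mx = 1.359333… → 1.36

1.36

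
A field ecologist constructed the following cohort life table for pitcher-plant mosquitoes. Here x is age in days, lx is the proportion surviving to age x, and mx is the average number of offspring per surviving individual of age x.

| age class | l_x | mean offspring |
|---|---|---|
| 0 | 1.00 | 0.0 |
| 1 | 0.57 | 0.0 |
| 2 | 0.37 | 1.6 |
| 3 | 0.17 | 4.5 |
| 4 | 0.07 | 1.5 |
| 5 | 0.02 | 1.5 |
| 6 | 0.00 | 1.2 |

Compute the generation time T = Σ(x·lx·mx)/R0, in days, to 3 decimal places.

lx·mx: 0, 0, 0.592, 0.765, 0.105, 0.03, 0 → R0 = 1.492
x·lx·mx: 0, 0, 1.184, 2.295, 0.42, 0.15, 0 → Σ = 4.049
T = 4.049 / 1.492 = 2.713807… → 2.714

2.714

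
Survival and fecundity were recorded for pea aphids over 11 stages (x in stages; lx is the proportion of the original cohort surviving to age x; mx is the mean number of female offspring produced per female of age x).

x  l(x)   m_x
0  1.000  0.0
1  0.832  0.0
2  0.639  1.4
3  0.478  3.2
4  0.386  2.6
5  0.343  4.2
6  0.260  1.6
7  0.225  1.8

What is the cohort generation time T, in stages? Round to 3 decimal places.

lx·mx: 0, 0, 0.8946, 1.5296, 1.0036, 1.4406, 0.416, 0.405 → R0 = 5.6894
x·lx·mx: 0, 0, 1.7892, 4.5888, 4.0144, 7.203, 2.496, 2.835 → Σ = 22.9264
T = 22.9264 / 5.6894 = 4.029669… → 4.030

4.030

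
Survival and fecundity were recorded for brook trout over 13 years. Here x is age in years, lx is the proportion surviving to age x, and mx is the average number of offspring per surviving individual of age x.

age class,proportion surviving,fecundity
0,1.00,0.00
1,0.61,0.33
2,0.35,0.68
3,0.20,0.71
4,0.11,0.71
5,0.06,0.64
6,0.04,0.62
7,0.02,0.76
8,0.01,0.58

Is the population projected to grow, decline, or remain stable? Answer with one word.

declining

R0 = Σ lx·mx = 0 + 0.2013 + 0.238 + 0.142 + 0.0781 + 0.0384 + 0.0248 + 0.0152 + 0.0058 = 0.7436
R0 < 1, so the population is declining.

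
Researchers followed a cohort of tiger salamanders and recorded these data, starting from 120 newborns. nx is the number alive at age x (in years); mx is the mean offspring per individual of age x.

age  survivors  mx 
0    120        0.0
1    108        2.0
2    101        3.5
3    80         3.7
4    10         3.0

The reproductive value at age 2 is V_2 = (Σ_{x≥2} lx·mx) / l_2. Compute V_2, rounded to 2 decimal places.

lx = nx/n0 = nx/120: 1, 0.9, 0.84167…, 0.66667…, 0.08333…
lx·mx for x ≥ 2: 2.945833…, 2.466667…, 0.25… → sum = 5.6625…
V_2 = 5.6625… / l_2 = 5.6625… / 0.841667… = 6.727723… → 6.73

6.73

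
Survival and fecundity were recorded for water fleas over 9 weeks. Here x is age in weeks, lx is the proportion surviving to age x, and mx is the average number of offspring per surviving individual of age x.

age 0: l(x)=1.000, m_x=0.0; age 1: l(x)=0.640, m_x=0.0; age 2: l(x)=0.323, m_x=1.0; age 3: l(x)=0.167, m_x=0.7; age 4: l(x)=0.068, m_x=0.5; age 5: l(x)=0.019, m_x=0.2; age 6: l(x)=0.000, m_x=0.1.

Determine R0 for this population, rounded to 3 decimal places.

0.478

lx·mx by age: 0, 0, 0.323, 0.1169, 0.034, 0.0038, 0
R0 = Σ lx·mx = 0.4777 → 0.478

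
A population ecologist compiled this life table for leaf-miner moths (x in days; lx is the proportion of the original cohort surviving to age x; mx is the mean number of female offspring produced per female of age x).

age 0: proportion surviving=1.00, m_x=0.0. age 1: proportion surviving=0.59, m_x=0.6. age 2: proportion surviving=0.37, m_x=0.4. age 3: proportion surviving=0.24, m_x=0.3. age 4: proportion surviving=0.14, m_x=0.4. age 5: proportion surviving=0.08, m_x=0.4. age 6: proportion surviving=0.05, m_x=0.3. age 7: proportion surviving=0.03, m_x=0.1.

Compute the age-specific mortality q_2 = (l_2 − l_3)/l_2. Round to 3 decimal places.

0.351

q_2 = (l_2 − l_3) / l_2 = (0.37 − 0.24) / 0.37
     = 0.13 / 0.37 = 0.351351… → 0.351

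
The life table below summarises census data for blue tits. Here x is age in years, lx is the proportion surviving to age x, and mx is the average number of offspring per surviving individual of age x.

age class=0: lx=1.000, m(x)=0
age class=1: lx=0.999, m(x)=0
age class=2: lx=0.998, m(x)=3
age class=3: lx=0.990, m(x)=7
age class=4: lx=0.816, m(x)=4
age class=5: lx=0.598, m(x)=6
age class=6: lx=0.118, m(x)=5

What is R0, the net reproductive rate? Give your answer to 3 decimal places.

17.366

lx·mx by age: 0, 0, 2.994, 6.93, 3.264, 3.588, 0.59
R0 = Σ lx·mx = 17.366 → 17.366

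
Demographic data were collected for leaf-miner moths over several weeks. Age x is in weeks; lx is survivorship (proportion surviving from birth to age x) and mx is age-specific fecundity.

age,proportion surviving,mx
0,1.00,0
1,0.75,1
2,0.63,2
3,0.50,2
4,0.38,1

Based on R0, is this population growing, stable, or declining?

R0 = Σ lx·mx = 0 + 0.75 + 1.26 + 1 + 0.38 = 3.39
R0 > 1, so the population is growing.

growing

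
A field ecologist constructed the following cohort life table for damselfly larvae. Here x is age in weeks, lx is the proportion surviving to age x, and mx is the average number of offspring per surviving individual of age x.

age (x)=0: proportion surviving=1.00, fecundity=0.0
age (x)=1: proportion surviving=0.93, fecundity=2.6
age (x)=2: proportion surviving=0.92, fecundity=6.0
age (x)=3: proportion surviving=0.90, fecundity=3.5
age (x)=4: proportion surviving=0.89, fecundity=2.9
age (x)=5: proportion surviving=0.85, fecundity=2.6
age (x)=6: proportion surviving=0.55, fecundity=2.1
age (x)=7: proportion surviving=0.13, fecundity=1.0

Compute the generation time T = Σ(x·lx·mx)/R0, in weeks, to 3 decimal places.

lx·mx: 0, 2.418, 5.52, 3.15, 2.581, 2.21, 1.155, 0.13 → R0 = 17.164
x·lx·mx: 0, 2.418, 11.04, 9.45, 10.324, 11.05, 6.93, 0.91 → Σ = 52.122
T = 52.122 / 17.164 = 3.036705… → 3.037

3.037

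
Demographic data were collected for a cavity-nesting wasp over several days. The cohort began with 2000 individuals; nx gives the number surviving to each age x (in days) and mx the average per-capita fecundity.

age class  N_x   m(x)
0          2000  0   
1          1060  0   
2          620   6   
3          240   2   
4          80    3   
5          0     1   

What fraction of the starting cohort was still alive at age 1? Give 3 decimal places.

l_1 = n_1/n_0 = 1060/2000 = 0.53 → 0.530

0.530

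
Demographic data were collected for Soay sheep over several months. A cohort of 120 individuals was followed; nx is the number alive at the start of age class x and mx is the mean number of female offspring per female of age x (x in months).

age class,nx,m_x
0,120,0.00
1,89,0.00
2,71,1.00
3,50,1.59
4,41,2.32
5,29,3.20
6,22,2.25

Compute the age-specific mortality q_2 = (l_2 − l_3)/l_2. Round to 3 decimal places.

0.296

lx = nx/n0 = nx/120: 1, 0.74167…, 0.59167…, 0.41667…, 0.34167…, 0.24167…, 0.18333…
q_2 = (l_2 − l_3) / l_2 = (0.591667… − 0.416667…) / 0.591667…
     = 0.175… / 0.591667… = 0.295775… → 0.296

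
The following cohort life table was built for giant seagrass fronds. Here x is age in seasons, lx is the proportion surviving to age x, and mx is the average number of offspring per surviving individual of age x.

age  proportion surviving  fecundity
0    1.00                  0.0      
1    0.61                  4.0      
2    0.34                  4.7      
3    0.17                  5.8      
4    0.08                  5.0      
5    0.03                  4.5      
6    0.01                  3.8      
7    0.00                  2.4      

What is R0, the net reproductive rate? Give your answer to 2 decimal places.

lx·mx by age: 0, 2.44, 1.598, 0.986, 0.4, 0.135, 0.038, 0
R0 = Σ lx·mx = 5.597 → 5.60

5.60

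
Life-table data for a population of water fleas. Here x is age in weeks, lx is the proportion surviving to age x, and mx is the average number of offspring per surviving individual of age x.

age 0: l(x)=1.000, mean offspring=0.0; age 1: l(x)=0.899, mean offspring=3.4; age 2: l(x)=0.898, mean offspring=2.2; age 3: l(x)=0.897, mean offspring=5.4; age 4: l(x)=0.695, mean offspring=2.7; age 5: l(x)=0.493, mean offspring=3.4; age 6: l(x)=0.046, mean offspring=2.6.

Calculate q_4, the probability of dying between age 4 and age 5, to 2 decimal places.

0.29

q_4 = (l_4 − l_5) / l_4 = (0.695 − 0.493) / 0.695
     = 0.202 / 0.695 = 0.290647… → 0.29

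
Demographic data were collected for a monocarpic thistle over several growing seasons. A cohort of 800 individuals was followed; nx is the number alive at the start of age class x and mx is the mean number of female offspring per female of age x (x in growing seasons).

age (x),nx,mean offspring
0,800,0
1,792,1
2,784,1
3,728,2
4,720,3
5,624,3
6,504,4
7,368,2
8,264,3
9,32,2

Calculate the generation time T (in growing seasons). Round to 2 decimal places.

4.58

lx = nx/n0 = nx/800: 1, 0.99, 0.98, 0.91, 0.9, 0.78, 0.63, 0.46, 0.33, 0.04
lx·mx: 0, 0.99, 0.98, 1.82, 2.7, 2.34, 2.52, 0.92, 0.99, 0.08 → R0 = 13.34
x·lx·mx: 0, 0.99, 1.96, 5.46, 10.8, 11.7, 15.12, 6.44, 7.92, 0.72 → Σ = 61.11
T = 61.11 / 13.34 = 4.58096… → 4.58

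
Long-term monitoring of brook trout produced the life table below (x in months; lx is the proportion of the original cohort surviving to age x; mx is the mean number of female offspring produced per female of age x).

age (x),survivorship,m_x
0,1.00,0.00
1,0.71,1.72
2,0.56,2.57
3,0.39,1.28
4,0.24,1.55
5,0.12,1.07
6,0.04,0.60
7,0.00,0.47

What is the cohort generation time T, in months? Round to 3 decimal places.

2.137

lx·mx: 0, 1.2212, 1.4392, 0.4992, 0.372, 0.1284, 0.024, 0 → R0 = 3.684
x·lx·mx: 0, 1.2212, 2.8784, 1.4976, 1.488, 0.642, 0.144, 0 → Σ = 7.8712
T = 7.8712 / 3.684 = 2.136591… → 2.137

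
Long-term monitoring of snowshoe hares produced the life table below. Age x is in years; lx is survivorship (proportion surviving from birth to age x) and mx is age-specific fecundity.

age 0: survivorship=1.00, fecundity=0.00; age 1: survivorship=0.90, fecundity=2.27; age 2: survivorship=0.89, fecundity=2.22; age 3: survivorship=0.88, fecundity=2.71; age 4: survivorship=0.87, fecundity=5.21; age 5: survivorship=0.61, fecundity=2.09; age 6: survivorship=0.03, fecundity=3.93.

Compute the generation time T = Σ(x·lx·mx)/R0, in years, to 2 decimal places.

3.11

lx·mx: 0, 2.043, 1.9758, 2.3848, 4.5327, 1.2749, 0.1179 → R0 = 12.3291
x·lx·mx: 0, 2.043, 3.9516, 7.1544, 18.1308, 6.3745, 0.7074 → Σ = 38.3617
T = 38.3617 / 12.3291 = 3.111476… → 3.11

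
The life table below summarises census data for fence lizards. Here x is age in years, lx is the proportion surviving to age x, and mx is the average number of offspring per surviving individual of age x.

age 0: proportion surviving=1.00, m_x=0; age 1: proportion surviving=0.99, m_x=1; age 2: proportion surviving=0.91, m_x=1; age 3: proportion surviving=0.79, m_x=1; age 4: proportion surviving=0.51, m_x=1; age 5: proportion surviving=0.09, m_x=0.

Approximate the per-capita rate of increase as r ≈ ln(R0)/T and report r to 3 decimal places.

0.516

R0 = Σ lx·mx = 0 + 0.99 + 0.91 + 0.79 + 0.51 + 0 = 3.2
Σ x·lx·mx = 7.22; T = 7.22/3.2 = 2.25625
r ≈ ln(R0)/T = ln(3.2)/2.25625 = 0.51552… → 0.516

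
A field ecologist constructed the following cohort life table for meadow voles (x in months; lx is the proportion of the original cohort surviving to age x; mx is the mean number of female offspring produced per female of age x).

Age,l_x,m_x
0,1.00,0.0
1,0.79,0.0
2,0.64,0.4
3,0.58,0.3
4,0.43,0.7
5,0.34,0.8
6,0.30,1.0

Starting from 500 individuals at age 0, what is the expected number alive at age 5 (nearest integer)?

170

Expected survivors = N0 · l_5 = 500 × 0.34 = 170 → 170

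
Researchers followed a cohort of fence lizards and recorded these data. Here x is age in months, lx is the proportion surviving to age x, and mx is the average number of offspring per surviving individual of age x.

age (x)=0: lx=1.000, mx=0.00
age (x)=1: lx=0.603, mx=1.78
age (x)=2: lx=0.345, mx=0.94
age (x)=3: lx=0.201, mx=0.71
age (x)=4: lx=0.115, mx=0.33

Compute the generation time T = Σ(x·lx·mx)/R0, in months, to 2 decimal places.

lx·mx: 0, 1.07334, 0.3243, 0.14271, 0.03795 → R0 = 1.5783
x·lx·mx: 0, 1.07334, 0.6486, 0.42813, 0.1518 → Σ = 2.30187
T = 2.30187 / 1.5783 = 1.458449… → 1.46

1.46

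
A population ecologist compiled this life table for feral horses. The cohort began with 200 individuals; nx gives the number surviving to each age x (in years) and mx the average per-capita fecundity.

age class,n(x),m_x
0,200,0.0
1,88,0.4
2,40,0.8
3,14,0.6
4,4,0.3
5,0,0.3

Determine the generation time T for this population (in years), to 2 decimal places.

1.68

lx = nx/n0 = nx/200: 1, 0.44, 0.2, 0.07, 0.02, 0
lx·mx: 0, 0.176, 0.16, 0.042, 0.006, 0 → R0 = 0.384
x·lx·mx: 0, 0.176, 0.32, 0.126, 0.024, 0 → Σ = 0.646
T = 0.646 / 0.384 = 1.682292… → 1.68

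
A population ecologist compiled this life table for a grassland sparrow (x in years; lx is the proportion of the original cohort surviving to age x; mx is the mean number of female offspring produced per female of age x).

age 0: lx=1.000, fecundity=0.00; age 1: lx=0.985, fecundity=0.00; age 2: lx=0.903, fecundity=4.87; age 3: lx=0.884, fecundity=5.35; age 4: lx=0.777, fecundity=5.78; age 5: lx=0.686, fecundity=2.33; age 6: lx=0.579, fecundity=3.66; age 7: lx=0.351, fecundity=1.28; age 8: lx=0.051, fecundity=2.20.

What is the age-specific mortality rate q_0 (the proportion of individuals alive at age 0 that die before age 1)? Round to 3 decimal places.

q_0 = (l_0 − l_1) / l_0 = (1 − 0.985) / 1
     = 0.015 / 1 = 0.015 → 0.015

0.015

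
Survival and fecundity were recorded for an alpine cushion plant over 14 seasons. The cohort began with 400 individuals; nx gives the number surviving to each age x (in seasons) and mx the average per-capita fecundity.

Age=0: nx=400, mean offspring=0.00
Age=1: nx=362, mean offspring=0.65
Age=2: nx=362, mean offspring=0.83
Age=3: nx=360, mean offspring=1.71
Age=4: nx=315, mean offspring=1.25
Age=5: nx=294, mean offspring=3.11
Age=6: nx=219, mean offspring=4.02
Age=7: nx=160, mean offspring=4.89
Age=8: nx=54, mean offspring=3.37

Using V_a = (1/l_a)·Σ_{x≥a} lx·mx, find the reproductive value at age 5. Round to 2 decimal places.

9.38

lx = nx/n0 = nx/400: 1, 0.905, 0.905, 0.9, 0.7875, 0.735, 0.5475, 0.4, 0.135
lx·mx for x ≥ 5: 2.28585, 2.20095, 1.956, 0.45495 → sum = 6.89775
V_5 = 6.89775 / l_5 = 6.89775 / 0.735 = 9.384694… → 9.38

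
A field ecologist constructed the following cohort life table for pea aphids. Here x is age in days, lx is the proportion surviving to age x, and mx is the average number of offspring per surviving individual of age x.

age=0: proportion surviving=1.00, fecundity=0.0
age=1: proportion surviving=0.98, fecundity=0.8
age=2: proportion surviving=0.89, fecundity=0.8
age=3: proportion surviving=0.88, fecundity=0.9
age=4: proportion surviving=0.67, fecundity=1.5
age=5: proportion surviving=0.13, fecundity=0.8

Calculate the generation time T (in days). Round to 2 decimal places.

2.69

lx·mx: 0, 0.784, 0.712, 0.792, 1.005, 0.104 → R0 = 3.397
x·lx·mx: 0, 0.784, 1.424, 2.376, 4.02, 0.52 → Σ = 9.124
T = 9.124 / 3.397 = 2.685899… → 2.69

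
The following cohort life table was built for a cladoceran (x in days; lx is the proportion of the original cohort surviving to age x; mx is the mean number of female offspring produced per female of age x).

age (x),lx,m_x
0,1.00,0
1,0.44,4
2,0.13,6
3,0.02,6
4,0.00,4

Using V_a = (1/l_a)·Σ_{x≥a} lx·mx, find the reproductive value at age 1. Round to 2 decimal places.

6.05

lx·mx for x ≥ 1: 1.76, 0.78, 0.12, 0 → sum = 2.66
V_1 = 2.66 / l_1 = 2.66 / 0.44 = 6.045455… → 6.05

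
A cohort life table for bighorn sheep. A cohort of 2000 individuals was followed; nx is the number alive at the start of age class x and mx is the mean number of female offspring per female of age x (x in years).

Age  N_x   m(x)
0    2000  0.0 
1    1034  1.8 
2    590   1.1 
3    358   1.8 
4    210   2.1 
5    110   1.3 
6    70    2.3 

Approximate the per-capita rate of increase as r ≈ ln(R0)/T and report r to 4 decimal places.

0.3050

lx = nx/n0 = nx/2000: 1, 0.517, 0.295, 0.179, 0.105, 0.055, 0.035
R0 = Σ lx·mx = 0 + 0.9306 + 0.3245 + 0.3222 + 0.2205 + 0.0715 + 0.0805 = 1.9498
Σ x·lx·mx = 4.2687; T = 4.2687/1.9498 = 2.1893…
r ≈ ln(R0)/T = ln(1.9498)/2.1893… = 0.304995… → 0.3050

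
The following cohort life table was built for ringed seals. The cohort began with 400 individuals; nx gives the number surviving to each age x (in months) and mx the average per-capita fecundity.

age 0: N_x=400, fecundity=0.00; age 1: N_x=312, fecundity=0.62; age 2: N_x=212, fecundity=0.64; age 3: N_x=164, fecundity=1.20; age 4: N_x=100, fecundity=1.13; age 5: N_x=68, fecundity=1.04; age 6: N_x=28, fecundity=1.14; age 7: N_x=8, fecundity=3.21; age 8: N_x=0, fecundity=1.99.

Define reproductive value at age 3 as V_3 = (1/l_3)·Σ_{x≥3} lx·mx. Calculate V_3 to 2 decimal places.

lx = nx/n0 = nx/400: 1, 0.78, 0.53, 0.41, 0.25, 0.17, 0.07, 0.02, 0
lx·mx for x ≥ 3: 0.492, 0.2825, 0.1768, 0.0798, 0.0642, 0 → sum = 1.0953
V_3 = 1.0953 / l_3 = 1.0953 / 0.41 = 2.671463… → 2.67

2.67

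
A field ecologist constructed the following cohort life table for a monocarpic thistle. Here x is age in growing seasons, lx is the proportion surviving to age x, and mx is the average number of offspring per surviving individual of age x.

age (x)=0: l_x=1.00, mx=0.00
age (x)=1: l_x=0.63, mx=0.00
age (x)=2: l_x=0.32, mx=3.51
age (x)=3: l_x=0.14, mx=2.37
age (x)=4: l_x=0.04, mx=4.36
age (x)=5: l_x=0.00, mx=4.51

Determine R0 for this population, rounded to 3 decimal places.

1.629

lx·mx by age: 0, 0, 1.1232, 0.3318, 0.1744, 0
R0 = Σ lx·mx = 1.6294 → 1.629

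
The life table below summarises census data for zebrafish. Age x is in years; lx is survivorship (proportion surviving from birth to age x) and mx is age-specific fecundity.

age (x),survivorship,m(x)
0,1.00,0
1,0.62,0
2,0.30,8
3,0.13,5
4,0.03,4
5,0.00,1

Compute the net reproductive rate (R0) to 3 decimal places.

3.170

lx·mx by age: 0, 0, 2.4, 0.65, 0.12, 0
R0 = Σ lx·mx = 3.17 → 3.170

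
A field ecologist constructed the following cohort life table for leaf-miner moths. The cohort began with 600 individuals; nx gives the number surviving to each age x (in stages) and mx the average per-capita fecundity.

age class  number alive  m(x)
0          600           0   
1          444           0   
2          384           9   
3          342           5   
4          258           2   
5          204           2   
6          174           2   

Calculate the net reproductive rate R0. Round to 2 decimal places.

lx = nx/n0 = nx/600: 1, 0.74, 0.64, 0.57, 0.43, 0.34, 0.29
lx·mx by age: 0, 0, 5.76, 2.85, 0.86, 0.68, 0.58
R0 = Σ lx·mx = 10.73 → 10.73

10.73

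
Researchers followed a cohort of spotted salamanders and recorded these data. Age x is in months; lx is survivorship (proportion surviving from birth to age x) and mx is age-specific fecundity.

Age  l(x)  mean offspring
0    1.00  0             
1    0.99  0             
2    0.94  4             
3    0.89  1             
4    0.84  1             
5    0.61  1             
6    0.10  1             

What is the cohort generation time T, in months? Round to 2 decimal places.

2.77

lx·mx: 0, 0, 3.76, 0.89, 0.84, 0.61, 0.1 → R0 = 6.2
x·lx·mx: 0, 0, 7.52, 2.67, 3.36, 3.05, 0.6 → Σ = 17.2
T = 17.2 / 6.2 = 2.774194… → 2.77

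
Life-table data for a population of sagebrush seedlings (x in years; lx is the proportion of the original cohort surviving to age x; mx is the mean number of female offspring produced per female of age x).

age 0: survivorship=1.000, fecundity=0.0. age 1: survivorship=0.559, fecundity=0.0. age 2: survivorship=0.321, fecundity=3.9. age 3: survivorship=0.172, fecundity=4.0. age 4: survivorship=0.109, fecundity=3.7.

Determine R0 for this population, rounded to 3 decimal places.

2.343

lx·mx by age: 0, 0, 1.2519, 0.688, 0.4033
R0 = Σ lx·mx = 2.3432 → 2.343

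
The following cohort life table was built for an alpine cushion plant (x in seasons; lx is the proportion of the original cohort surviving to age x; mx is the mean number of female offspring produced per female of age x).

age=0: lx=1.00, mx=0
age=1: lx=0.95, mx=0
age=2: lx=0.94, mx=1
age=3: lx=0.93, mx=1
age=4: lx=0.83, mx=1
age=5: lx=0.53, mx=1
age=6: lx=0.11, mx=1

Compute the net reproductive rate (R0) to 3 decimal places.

lx·mx by age: 0, 0, 0.94, 0.93, 0.83, 0.53, 0.11
R0 = Σ lx·mx = 3.34 → 3.340

3.340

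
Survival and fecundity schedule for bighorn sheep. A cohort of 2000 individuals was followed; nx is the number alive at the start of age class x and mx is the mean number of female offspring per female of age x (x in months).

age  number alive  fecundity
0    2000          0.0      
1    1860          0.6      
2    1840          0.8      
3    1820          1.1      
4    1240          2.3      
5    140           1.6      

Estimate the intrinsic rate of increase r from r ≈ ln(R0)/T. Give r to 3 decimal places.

0.456

lx = nx/n0 = nx/2000: 1, 0.93, 0.92, 0.91, 0.62, 0.07
R0 = Σ lx·mx = 0 + 0.558 + 0.736 + 1.001 + 1.426 + 0.112 = 3.833
Σ x·lx·mx = 11.297; T = 11.297/3.833 = 2.9473…
r ≈ ln(R0)/T = ln(3.833)/2.9473… = 0.45589… → 0.456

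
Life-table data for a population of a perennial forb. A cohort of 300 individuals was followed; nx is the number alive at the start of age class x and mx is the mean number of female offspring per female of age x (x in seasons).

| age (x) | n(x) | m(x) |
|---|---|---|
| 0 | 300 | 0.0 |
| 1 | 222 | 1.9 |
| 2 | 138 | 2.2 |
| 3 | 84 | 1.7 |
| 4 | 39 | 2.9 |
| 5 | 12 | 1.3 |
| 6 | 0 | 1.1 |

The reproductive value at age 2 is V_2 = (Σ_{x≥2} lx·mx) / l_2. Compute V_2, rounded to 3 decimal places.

lx = nx/n0 = nx/300: 1, 0.74, 0.46, 0.28, 0.13, 0.04, 0
lx·mx for x ≥ 2: 1.012, 0.476, 0.377, 0.052, 0 → sum = 1.917
V_2 = 1.917 / l_2 = 1.917 / 0.46 = 4.167391… → 4.167

4.167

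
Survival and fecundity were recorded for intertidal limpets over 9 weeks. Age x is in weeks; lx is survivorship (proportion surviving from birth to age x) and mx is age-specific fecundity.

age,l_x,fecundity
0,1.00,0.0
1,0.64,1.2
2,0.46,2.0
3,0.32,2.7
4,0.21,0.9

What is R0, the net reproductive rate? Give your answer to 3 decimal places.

2.741

lx·mx by age: 0, 0.768, 0.92, 0.864, 0.189
R0 = Σ lx·mx = 2.741 → 2.741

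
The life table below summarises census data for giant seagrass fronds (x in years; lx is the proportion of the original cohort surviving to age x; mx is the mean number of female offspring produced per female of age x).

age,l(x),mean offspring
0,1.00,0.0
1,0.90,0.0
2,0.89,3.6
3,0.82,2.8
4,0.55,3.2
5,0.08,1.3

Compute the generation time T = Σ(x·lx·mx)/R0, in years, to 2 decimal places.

lx·mx: 0, 0, 3.204, 2.296, 1.76, 0.104 → R0 = 7.364
x·lx·mx: 0, 0, 6.408, 6.888, 7.04, 0.52 → Σ = 20.856
T = 20.856 / 7.364 = 2.832156… → 2.83

2.83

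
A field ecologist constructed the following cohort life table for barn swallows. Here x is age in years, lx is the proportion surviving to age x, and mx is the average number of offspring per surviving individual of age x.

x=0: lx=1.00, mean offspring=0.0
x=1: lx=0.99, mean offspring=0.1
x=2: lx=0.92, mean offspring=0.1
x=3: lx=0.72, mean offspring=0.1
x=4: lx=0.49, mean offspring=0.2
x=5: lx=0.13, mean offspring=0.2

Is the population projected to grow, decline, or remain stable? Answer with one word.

R0 = Σ lx·mx = 0 + 0.099 + 0.092 + 0.072 + 0.098 + 0.026 = 0.387
R0 < 1, so the population is declining.

declining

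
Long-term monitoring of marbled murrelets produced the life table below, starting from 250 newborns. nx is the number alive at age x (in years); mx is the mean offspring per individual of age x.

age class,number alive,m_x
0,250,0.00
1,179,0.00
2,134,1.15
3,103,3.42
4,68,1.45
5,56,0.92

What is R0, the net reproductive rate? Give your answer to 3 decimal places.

lx = nx/n0 = nx/250: 1, 0.716, 0.536, 0.412, 0.272, 0.224
lx·mx by age: 0, 0, 0.6164, 1.40904, 0.3944, 0.20608
R0 = Σ lx·mx = 2.62592 → 2.626

2.626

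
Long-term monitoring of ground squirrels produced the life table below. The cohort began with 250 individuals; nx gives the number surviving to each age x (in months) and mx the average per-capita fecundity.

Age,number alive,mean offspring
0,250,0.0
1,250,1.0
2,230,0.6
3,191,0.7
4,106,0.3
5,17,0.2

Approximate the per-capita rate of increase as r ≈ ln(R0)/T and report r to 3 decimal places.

lx = nx/n0 = nx/250: 1, 1, 0.92, 0.764, 0.424, 0.068
R0 = Σ lx·mx = 0 + 1 + 0.552 + 0.5348 + 0.1272 + 0.0136 = 2.2276
Σ x·lx·mx = 4.2852; T = 4.2852/2.2276 = 1.92368…
r ≈ ln(R0)/T = ln(2.2276)/1.92368… = 0.41635… → 0.416

0.416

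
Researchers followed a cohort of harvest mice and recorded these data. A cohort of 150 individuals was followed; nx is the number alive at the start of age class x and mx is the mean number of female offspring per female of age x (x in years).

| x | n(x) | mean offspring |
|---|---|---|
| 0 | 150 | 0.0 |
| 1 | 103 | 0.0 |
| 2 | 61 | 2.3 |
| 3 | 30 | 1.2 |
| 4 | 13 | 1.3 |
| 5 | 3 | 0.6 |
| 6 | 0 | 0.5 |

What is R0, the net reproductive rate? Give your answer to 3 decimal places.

lx = nx/n0 = nx/150: 1, 0.68667…, 0.40667…, 0.2, 0.08667…, 0.02, 0
lx·mx by age: 0, 0, 0.935333…, 0.24, 0.112667…, 0.012, 0
R0 = Σ lx·mx = 1.3… → 1.300

1.300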